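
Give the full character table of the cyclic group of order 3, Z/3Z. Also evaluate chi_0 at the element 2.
Character table of Z/3Z (irreps indexed chi_0,...,chi_2 with chi_k(m) = zeta_3^(k*m), zeta_3 = exp(2*pi*i/3)):
  irrep \ class  {0} (size 1)  {1} (size 1)    {2} (size 1)  
  chi_0          1             1               1             
  chi_1          1             exp(2*I*pi/3)   exp(-2*I*pi/3)
  chi_2          1             exp(-2*I*pi/3)  exp(2*I*pi/3) 

Spot check: chi_0(2) = zeta_3^(0*2) = zeta_3^0 = 1.

Working: Z/3Z is abelian, so all 3 irreducible complex representations are 1-dimensional. They are given by chi_k(m) = zeta_3^(k*m) for k = 0,...,2. Row orthogonality: sum_m chi_k(m) conj(chi_l(m)) = 3 * [k = l].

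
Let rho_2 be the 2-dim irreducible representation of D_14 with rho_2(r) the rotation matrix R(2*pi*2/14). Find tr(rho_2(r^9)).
chi_{rho_2}(r^9) = 2*cos(2*pi*2*9/14) = -2*cos(3*pi/7)

Working: rho_2(r^9) is rotation by angle 2*pi*2*9/14, whose trace is 2*cos(2*pi*2*9/14) = -2*cos(3*pi/7).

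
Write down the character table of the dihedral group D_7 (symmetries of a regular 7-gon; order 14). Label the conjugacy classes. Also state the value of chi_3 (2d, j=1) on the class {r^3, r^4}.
Conjugacy classes: {e} of size 1, {r^1, r^6} of size 2, {r^2, r^5} of size 2, {r^3, r^4} of size 2, {s, sr, ..., sr^6} of size 7.
Character table:
  irrep \ class              {e} (size 1)  {r^1, r^6} (size 2)  {r^2, r^5} (size 2)  {r^3, r^4} (size 2)  {s, sr, ..., sr^6} (size 7)
  chi_1 (triv)               1             1                    1                    1                    1                          
  chi_2 (sign: r->1, s->-1)  1             1                    1                    1                    -1                         
  chi_3 (2d, j=1)            2             2*cos(2*pi/7)        -2*cos(3*pi/7)       -2*cos(pi/7)         0                          
  chi_4 (2d, j=2)            2             -2*cos(3*pi/7)       -2*cos(pi/7)         2*cos(2*pi/7)        0                          
  chi_5 (2d, j=3)            2             -2*cos(pi/7)         2*cos(2*pi/7)        -2*cos(3*pi/7)       0                          

Spot check: chi_3 (2d, j=1) on {r^3, r^4} = -2*cos(pi/7).

Details: D_7 has order 2*7 = 14 with 5 conjugacy classes, hence 5 irreducibles. Sum of squared dims 1 + 1 + 4 + 4 + 4 = 14 = |G|. Linear characters come from the abelianisation; the 2-dimensional irreps have character r^k -> 2*cos(2*pi*j*k/7), reflections -> 0.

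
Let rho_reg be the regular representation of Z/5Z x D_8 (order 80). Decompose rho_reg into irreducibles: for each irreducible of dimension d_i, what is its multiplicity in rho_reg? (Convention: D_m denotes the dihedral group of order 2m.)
Each irreducible V_i of dimension d_i appears with multiplicity d_i, i.e. rho_reg = (direct sum over all irreducibles V_i) d_i V_i. The irreducible dimensions for Z/5Z x D_8 are 1, 1, 1, 1, 1, 1, 1, 1, 1, 1, 1, 1, 1, 1, 1, 1, 1, 1, 1, 1, 2, 2, 2, 2, 2, 2, 2, 2, 2, 2, 2, 2, 2, 2, 2: 20 irreducibles of dimension 1, each with multiplicity 1; 15 irreducibles of dimension 2, each with multiplicity 2. Total dimension 20*1*1 + 15*2*2 = 80 = |G|.

Proof sketch: General theorem: in the regular representation of a finite group G, each irreducible appears with multiplicity equal to its dimension. Check: dim(rho_reg) = sum d_i^2 = 1 + 1 + 1 + 1 + 1 + 1 + 1 + 1 + 1 + 1 + 1 + 1 + 1 + 1 + 1 + 1 + 1 + 1 + 1 + 1 + 4 + 4 + 4 + 4 + 4 + 4 + 4 + 4 + 4 + 4 + 4 + 4 + 4 + 4 + 4 = 80 = |G|.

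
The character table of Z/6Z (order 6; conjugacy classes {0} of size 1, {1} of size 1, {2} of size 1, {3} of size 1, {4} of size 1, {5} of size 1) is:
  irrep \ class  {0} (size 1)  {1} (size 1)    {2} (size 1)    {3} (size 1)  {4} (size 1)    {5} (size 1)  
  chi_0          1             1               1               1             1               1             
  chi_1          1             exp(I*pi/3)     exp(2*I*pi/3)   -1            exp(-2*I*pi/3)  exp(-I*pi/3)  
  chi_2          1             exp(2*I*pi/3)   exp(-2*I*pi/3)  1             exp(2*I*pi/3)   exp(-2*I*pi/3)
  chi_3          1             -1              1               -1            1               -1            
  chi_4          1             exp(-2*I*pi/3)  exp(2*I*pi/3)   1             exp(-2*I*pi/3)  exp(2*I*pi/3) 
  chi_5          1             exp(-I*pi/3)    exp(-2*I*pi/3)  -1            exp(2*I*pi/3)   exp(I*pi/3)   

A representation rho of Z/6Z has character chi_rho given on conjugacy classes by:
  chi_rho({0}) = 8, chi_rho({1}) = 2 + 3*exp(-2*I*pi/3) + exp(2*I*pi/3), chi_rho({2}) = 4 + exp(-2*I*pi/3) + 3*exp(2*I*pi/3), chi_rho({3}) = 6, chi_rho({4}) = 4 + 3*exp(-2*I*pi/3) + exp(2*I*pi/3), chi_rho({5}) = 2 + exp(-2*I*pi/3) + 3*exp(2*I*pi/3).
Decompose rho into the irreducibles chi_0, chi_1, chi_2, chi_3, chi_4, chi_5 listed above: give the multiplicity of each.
Multiplicities: chi_0: 3, chi_1: 0, chi_2: 1, chi_3: 1, chi_4: 3, chi_5: 0.

Working: Use <chi_rho, chi> = (1/|G|) sum_C |C| * chi_rho(C) * conj(chi(C)) with |G| = 6 for each irreducible chi in the table:
  <chi_rho, chi_0> = (1/6)[1*(8)*conj(1) + 1*(2 + 3*exp(-2*I*pi/3) + exp(2*I*pi/3))*conj(1) + 1*(4 + exp(-2*I*pi/3) + 3*exp(2*I*pi/3))*conj(1) + 1*(6)*conj(1) + 1*(4 + 3*exp(-2*I*pi/3) + exp(2*I*pi/3))*conj(1) + 1*(2 + exp(-2*I*pi/3) + 3*exp(2*I*pi/3))*conj(1)]
      = (1/6)[(8) + (2 + 3*exp(-2*I*pi/3) + exp(2*I*pi/3)) + (4 + exp(-2*I*pi/3) + 3*exp(2*I*pi/3)) + (6) + (4 + 3*exp(-2*I*pi/3) + exp(2*I*pi/3)) + (2 + exp(-2*I*pi/3) + 3*exp(2*I*pi/3))] = 18/6 = 3
  <chi_rho, chi_1> = (1/6)[1*(8)*conj(1) + 1*(2 + 3*exp(-2*I*pi/3) + exp(2*I*pi/3))*conj(exp(I*pi/3)) + 1*(4 + exp(-2*I*pi/3) + 3*exp(2*I*pi/3))*conj(exp(2*I*pi/3)) + 1*(6)*conj(-1) + 1*(4 + 3*exp(-2*I*pi/3) + exp(2*I*pi/3))*conj(exp(-2*I*pi/3)) + 1*(2 + exp(-2*I*pi/3) + 3*exp(2*I*pi/3))*conj(exp(-I*pi/3))]
      = (1/6)[(8) + (-3 + 2*exp(-I*pi/3) + exp(I*pi/3)) + (3 + 4*exp(-2*I*pi/3) + exp(2*I*pi/3)) + (-6) + (3 + exp(-2*I*pi/3) + 4*exp(2*I*pi/3)) + (-3 + exp(-I*pi/3) + 2*exp(I*pi/3))] = 0/6 = 0
  <chi_rho, chi_2> = (1/6)[1*(8)*conj(1) + 1*(2 + 3*exp(-2*I*pi/3) + exp(2*I*pi/3))*conj(exp(2*I*pi/3)) + 1*(4 + exp(-2*I*pi/3) + 3*exp(2*I*pi/3))*conj(exp(-2*I*pi/3)) + 1*(6)*conj(1) + 1*(4 + 3*exp(-2*I*pi/3) + exp(2*I*pi/3))*conj(exp(2*I*pi/3)) + 1*(2 + exp(-2*I*pi/3) + 3*exp(2*I*pi/3))*conj(exp(-2*I*pi/3))]
      = (1/6)[(8) + (1 + 2*exp(-2*I*pi/3) + 3*exp(2*I*pi/3)) + (1 + 3*exp(-2*I*pi/3) + 4*exp(2*I*pi/3)) + (6) + (1 + 4*exp(-2*I*pi/3) + 3*exp(2*I*pi/3)) + (1 + 3*exp(-2*I*pi/3) + 2*exp(2*I*pi/3))] = 6/6 = 1
  <chi_rho, chi_3> = (1/6)[1*(8)*conj(1) + 1*(2 + 3*exp(-2*I*pi/3) + exp(2*I*pi/3))*conj(-1) + 1*(4 + exp(-2*I*pi/3) + 3*exp(2*I*pi/3))*conj(1) + 1*(6)*conj(-1) + 1*(4 + 3*exp(-2*I*pi/3) + exp(2*I*pi/3))*conj(1) + 1*(2 + exp(-2*I*pi/3) + 3*exp(2*I*pi/3))*conj(-1)]
      = (1/6)[(8) + (-2 - exp(2*I*pi/3) - 3*exp(-2*I*pi/3)) + (4 + exp(-2*I*pi/3) + 3*exp(2*I*pi/3)) + (-6) + (4 + 3*exp(-2*I*pi/3) + exp(2*I*pi/3)) + (-2 - 3*exp(2*I*pi/3) - exp(-2*I*pi/3))] = 6/6 = 1
  <chi_rho, chi_4> = (1/6)[1*(8)*conj(1) + 1*(2 + 3*exp(-2*I*pi/3) + exp(2*I*pi/3))*conj(exp(-2*I*pi/3)) + 1*(4 + exp(-2*I*pi/3) + 3*exp(2*I*pi/3))*conj(exp(2*I*pi/3)) + 1*(6)*conj(1) + 1*(4 + 3*exp(-2*I*pi/3) + exp(2*I*pi/3))*conj(exp(-2*I*pi/3)) + 1*(2 + exp(-2*I*pi/3) + 3*exp(2*I*pi/3))*conj(exp(2*I*pi/3))]
      = (1/6)[(8) + (3 + exp(-2*I*pi/3) + 2*exp(2*I*pi/3)) + (3 + 4*exp(-2*I*pi/3) + exp(2*I*pi/3)) + (6) + (3 + exp(-2*I*pi/3) + 4*exp(2*I*pi/3)) + (3 + 2*exp(-2*I*pi/3) + exp(2*I*pi/3))] = 18/6 = 3
  <chi_rho, chi_5> = (1/6)[1*(8)*conj(1) + 1*(2 + 3*exp(-2*I*pi/3) + exp(2*I*pi/3))*conj(exp(-I*pi/3)) + 1*(4 + exp(-2*I*pi/3) + 3*exp(2*I*pi/3))*conj(exp(-2*I*pi/3)) + 1*(6)*conj(-1) + 1*(4 + 3*exp(-2*I*pi/3) + exp(2*I*pi/3))*conj(exp(2*I*pi/3)) + 1*(2 + exp(-2*I*pi/3) + 3*exp(2*I*pi/3))*conj(exp(I*pi/3))]
      = (1/6)[(8) + (-1 + 3*exp(-I*pi/3) + 2*exp(I*pi/3)) + (1 + 3*exp(-2*I*pi/3) + 4*exp(2*I*pi/3)) + (-6) + (1 + 4*exp(-2*I*pi/3) + 3*exp(2*I*pi/3)) + (-1 + 2*exp(-I*pi/3) + 3*exp(I*pi/3))] = 0/6 = 0
(Exp terms are combined using exp(i*s)*conj(exp(i*t)) = exp(i*(s-t)), and sums of them are collapsed using the identity that for every m > 1 the m distinct m-th roots of unity sum to 0, e.g. 1 + exp(2*I*pi/3) + exp(-2*I*pi/3) = 0.)
Dimension check: dim(rho) = sum (mult * dim) = 3*1 + 0*1 + 1*1 + 1*1 + 3*1 + 0*1 = 8 = chi_rho(e) = 8.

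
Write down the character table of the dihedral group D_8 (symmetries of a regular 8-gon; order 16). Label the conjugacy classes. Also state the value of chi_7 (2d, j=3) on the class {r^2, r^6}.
Conjugacy classes: {e} of size 1, {r^4} of size 1, {r^1, r^7} of size 2, {r^2, r^6} of size 2, {r^3, r^5} of size 2, {s, sr^2, ...} of size 4, {sr, sr^3, ...} of size 4.
Character table:
  irrep \ class              {e} (size 1)  {r^4} (size 1)  {r^1, r^7} (size 2)  {r^2, r^6} (size 2)  {r^3, r^5} (size 2)  {s, sr^2, ...} (size 4)  {sr, sr^3, ...} (size 4)
  chi_1 (triv)               1             1               1                    1                    1                    1                        1                       
  chi_2 (sign: r->1, s->-1)  1             1               1                    1                    1                    -1                       -1                      
  chi_3 (r->-1, s->1)        1             1               -1                   1                    -1                   1                        -1                      
  chi_4 (r->-1, s->-1)       1             1               -1                   1                    -1                   -1                       1                       
  chi_5 (2d, j=1)            2             -2              sqrt(2)              0                    -sqrt(2)             0                        0                       
  chi_6 (2d, j=2)            2             2               0                    -2                   0                    0                        0                       
  chi_7 (2d, j=3)            2             -2              -sqrt(2)             0                    sqrt(2)              0                        0                       

Spot check: chi_7 (2d, j=3) on {r^2, r^6} = 0.

Derivation: D_8 has order 2*8 = 16 with 7 conjugacy classes, hence 7 irreducibles. Sum of squared dims 1 + 1 + 1 + 1 + 4 + 4 + 4 = 16 = |G|. Linear characters come from the abelianisation; the 2-dimensional irreps have character r^k -> 2*cos(2*pi*j*k/8), reflections -> 0.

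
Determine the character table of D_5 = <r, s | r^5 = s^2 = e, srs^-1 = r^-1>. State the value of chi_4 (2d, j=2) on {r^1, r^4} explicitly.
Conjugacy classes: {e} of size 1, {r^1, r^4} of size 2, {r^2, r^3} of size 2, {s, sr, ..., sr^4} of size 5.
Character table:
  irrep \ class              {e} (size 1)  {r^1, r^4} (size 2)  {r^2, r^3} (size 2)  {s, sr, ..., sr^4} (size 5)
  chi_1 (triv)               1             1                    1                    1                          
  chi_2 (sign: r->1, s->-1)  1             1                    1                    -1                         
  chi_3 (2d, j=1)            2             -1/2 + sqrt(5)/2     -sqrt(5)/2 - 1/2     0                          
  chi_4 (2d, j=2)            2             -sqrt(5)/2 - 1/2     -1/2 + sqrt(5)/2     0                          

Spot check: chi_4 (2d, j=2) on {r^1, r^4} = -sqrt(5)/2 - 1/2.

Argument: D_5 has order 2*5 = 10 with 4 conjugacy classes, hence 4 irreducibles. Sum of squared dims 1 + 1 + 4 + 4 = 10 = |G|. Linear characters come from the abelianisation; the 2-dimensional irreps have character r^k -> 2*cos(2*pi*j*k/5), reflections -> 0.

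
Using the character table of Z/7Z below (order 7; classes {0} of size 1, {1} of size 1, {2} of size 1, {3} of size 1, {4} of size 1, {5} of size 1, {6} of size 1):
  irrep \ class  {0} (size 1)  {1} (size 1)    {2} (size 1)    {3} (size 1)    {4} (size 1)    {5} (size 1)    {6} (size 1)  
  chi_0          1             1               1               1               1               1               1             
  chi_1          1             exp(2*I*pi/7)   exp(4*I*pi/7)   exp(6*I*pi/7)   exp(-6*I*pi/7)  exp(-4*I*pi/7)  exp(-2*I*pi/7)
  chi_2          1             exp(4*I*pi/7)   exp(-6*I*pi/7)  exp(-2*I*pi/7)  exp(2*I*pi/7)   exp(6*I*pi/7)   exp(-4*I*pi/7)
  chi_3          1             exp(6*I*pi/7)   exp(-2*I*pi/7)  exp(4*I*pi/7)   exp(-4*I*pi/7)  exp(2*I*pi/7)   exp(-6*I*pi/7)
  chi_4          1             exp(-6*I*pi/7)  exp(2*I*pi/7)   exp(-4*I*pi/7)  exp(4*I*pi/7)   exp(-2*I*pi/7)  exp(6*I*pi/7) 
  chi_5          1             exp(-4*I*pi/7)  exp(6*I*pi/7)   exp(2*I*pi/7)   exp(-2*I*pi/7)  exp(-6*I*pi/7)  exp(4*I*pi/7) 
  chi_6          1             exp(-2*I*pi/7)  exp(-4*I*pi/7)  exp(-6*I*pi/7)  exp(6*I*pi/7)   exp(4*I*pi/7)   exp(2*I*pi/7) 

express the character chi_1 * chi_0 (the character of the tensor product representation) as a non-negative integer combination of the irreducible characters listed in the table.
chi_1 tensor chi_0 = chi_1 (all other irreducibles have multiplicity 0).

Argument: The character of a tensor product is the pointwise product (chi_1 * chi_0)(C) = chi_1(C) * chi_0(C):
  {0}: (1)*(1), {1}: (exp(2*I*pi/7))*(1), {2}: (exp(4*I*pi/7))*(1), {3}: (exp(6*I*pi/7))*(1), {4}: (exp(-6*I*pi/7))*(1), {5}: (exp(-4*I*pi/7))*(1), {6}: (exp(-2*I*pi/7))*(1)
so (chi_1 * chi_0) takes values
  {0} -> 1, {1} -> exp(2*I*pi/7), {2} -> exp(4*I*pi/7), {3} -> exp(6*I*pi/7), {4} -> exp(-6*I*pi/7), {5} -> exp(-4*I*pi/7), {6} -> exp(-2*I*pi/7).
Now take the inner product of this character with each irreducible chi from the table, <chi_1*chi_0, chi> = (1/7) sum_C |C| (chi_1*chi_0)(C) conj(chi(C)):
  <chi_1*chi_0, chi_0> = (1/7)[1*(1)*conj(1) + 1*(exp(2*I*pi/7))*conj(1) + 1*(exp(4*I*pi/7))*conj(1) + 1*(exp(6*I*pi/7))*conj(1) + 1*(exp(-6*I*pi/7))*conj(1) + 1*(exp(-4*I*pi/7))*conj(1) + 1*(exp(-2*I*pi/7))*conj(1)]
      = (1/7)[(1) + (exp(2*I*pi/7)) + (exp(4*I*pi/7)) + (exp(6*I*pi/7)) + (exp(-6*I*pi/7)) + (exp(-4*I*pi/7)) + (exp(-2*I*pi/7))] = 0/7 = 0
  <chi_1*chi_0, chi_1> = (1/7)[1*(1)*conj(1) + 1*(exp(2*I*pi/7))*conj(exp(2*I*pi/7)) + 1*(exp(4*I*pi/7))*conj(exp(4*I*pi/7)) + 1*(exp(6*I*pi/7))*conj(exp(6*I*pi/7)) + 1*(exp(-6*I*pi/7))*conj(exp(-6*I*pi/7)) + 1*(exp(-4*I*pi/7))*conj(exp(-4*I*pi/7)) + 1*(exp(-2*I*pi/7))*conj(exp(-2*I*pi/7))]
      = (1/7)[(1) + (1) + (1) + (1) + (1) + (1) + (1)] = 7/7 = 1
  <chi_1*chi_0, chi_2> = (1/7)[1*(1)*conj(1) + 1*(exp(2*I*pi/7))*conj(exp(4*I*pi/7)) + 1*(exp(4*I*pi/7))*conj(exp(-6*I*pi/7)) + 1*(exp(6*I*pi/7))*conj(exp(-2*I*pi/7)) + 1*(exp(-6*I*pi/7))*conj(exp(2*I*pi/7)) + 1*(exp(-4*I*pi/7))*conj(exp(6*I*pi/7)) + 1*(exp(-2*I*pi/7))*conj(exp(-4*I*pi/7))]
      = (1/7)[(1) + (exp(-2*I*pi/7)) + (exp(-4*I*pi/7)) + (exp(-6*I*pi/7)) + (exp(6*I*pi/7)) + (exp(4*I*pi/7)) + (exp(2*I*pi/7))] = 0/7 = 0
  <chi_1*chi_0, chi_3> = (1/7)[1*(1)*conj(1) + 1*(exp(2*I*pi/7))*conj(exp(6*I*pi/7)) + 1*(exp(4*I*pi/7))*conj(exp(-2*I*pi/7)) + 1*(exp(6*I*pi/7))*conj(exp(4*I*pi/7)) + 1*(exp(-6*I*pi/7))*conj(exp(-4*I*pi/7)) + 1*(exp(-4*I*pi/7))*conj(exp(2*I*pi/7)) + 1*(exp(-2*I*pi/7))*conj(exp(-6*I*pi/7))]
      = (1/7)[(1) + (exp(-4*I*pi/7)) + (exp(6*I*pi/7)) + (exp(2*I*pi/7)) + (exp(-2*I*pi/7)) + (exp(-6*I*pi/7)) + (exp(4*I*pi/7))] = 0/7 = 0
  <chi_1*chi_0, chi_4> = (1/7)[1*(1)*conj(1) + 1*(exp(2*I*pi/7))*conj(exp(-6*I*pi/7)) + 1*(exp(4*I*pi/7))*conj(exp(2*I*pi/7)) + 1*(exp(6*I*pi/7))*conj(exp(-4*I*pi/7)) + 1*(exp(-6*I*pi/7))*conj(exp(4*I*pi/7)) + 1*(exp(-4*I*pi/7))*conj(exp(-2*I*pi/7)) + 1*(exp(-2*I*pi/7))*conj(exp(6*I*pi/7))]
      = (1/7)[(1) + (exp(-6*I*pi/7)) + (exp(2*I*pi/7)) + (exp(-4*I*pi/7)) + (exp(4*I*pi/7)) + (exp(-2*I*pi/7)) + (exp(6*I*pi/7))] = 0/7 = 0
  <chi_1*chi_0, chi_5> = (1/7)[1*(1)*conj(1) + 1*(exp(2*I*pi/7))*conj(exp(-4*I*pi/7)) + 1*(exp(4*I*pi/7))*conj(exp(6*I*pi/7)) + 1*(exp(6*I*pi/7))*conj(exp(2*I*pi/7)) + 1*(exp(-6*I*pi/7))*conj(exp(-2*I*pi/7)) + 1*(exp(-4*I*pi/7))*conj(exp(-6*I*pi/7)) + 1*(exp(-2*I*pi/7))*conj(exp(4*I*pi/7))]
      = (1/7)[(1) + (exp(6*I*pi/7)) + (exp(-2*I*pi/7)) + (exp(4*I*pi/7)) + (exp(-4*I*pi/7)) + (exp(2*I*pi/7)) + (exp(-6*I*pi/7))] = 0/7 = 0
  <chi_1*chi_0, chi_6> = (1/7)[1*(1)*conj(1) + 1*(exp(2*I*pi/7))*conj(exp(-2*I*pi/7)) + 1*(exp(4*I*pi/7))*conj(exp(-4*I*pi/7)) + 1*(exp(6*I*pi/7))*conj(exp(-6*I*pi/7)) + 1*(exp(-6*I*pi/7))*conj(exp(6*I*pi/7)) + 1*(exp(-4*I*pi/7))*conj(exp(4*I*pi/7)) + 1*(exp(-2*I*pi/7))*conj(exp(2*I*pi/7))]
      = (1/7)[(1) + (exp(4*I*pi/7)) + (exp(-6*I*pi/7)) + (exp(-2*I*pi/7)) + (exp(2*I*pi/7)) + (exp(6*I*pi/7)) + (exp(-4*I*pi/7))] = 0/7 = 0
(Exp terms are combined using exp(i*s)*conj(exp(i*t)) = exp(i*(s-t)), and sums of them are collapsed using the identity that for every m > 1 the m distinct m-th roots of unity sum to 0, e.g. 1 + exp(2*I*pi/3) + exp(-2*I*pi/3) = 0.)
Hence the multiplicities are chi_1: 1. Dimension check: dim(chi_1)*dim(chi_0) = 1*1 = 1 and sum (mult * dim) = 1*1 = 1.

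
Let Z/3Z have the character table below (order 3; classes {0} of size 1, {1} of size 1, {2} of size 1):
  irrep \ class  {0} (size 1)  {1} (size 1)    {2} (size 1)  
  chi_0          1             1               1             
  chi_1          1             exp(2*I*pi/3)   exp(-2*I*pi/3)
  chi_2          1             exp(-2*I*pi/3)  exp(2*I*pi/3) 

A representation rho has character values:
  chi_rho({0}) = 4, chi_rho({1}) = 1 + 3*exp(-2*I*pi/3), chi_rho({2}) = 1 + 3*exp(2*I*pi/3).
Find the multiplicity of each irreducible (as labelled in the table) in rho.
Multiplicities: chi_0: 1, chi_1: 0, chi_2: 3.

Derivation: Use <chi_rho, chi> = (1/|G|) sum_C |C| * chi_rho(C) * conj(chi(C)) with |G| = 3 for each irreducible chi in the table:
  <chi_rho, chi_0> = (1/3)[1*(4)*conj(1) + 1*(1 + 3*exp(-2*I*pi/3))*conj(1) + 1*(1 + 3*exp(2*I*pi/3))*conj(1)]
      = (1/3)[(4) + (1 + 3*exp(-2*I*pi/3)) + (1 + 3*exp(2*I*pi/3))] = 3/3 = 1
  <chi_rho, chi_1> = (1/3)[1*(4)*conj(1) + 1*(1 + 3*exp(-2*I*pi/3))*conj(exp(2*I*pi/3)) + 1*(1 + 3*exp(2*I*pi/3))*conj(exp(-2*I*pi/3))]
      = (1/3)[(4) + (exp(-2*I*pi/3) + 3*exp(2*I*pi/3)) + (3*exp(-2*I*pi/3) + exp(2*I*pi/3))] = 0/3 = 0
  <chi_rho, chi_2> = (1/3)[1*(4)*conj(1) + 1*(1 + 3*exp(-2*I*pi/3))*conj(exp(-2*I*pi/3)) + 1*(1 + 3*exp(2*I*pi/3))*conj(exp(2*I*pi/3))]
      = (1/3)[(4) + (3 + exp(2*I*pi/3)) + (3 + exp(-2*I*pi/3))] = 9/3 = 3
(Exp terms are combined using exp(i*s)*conj(exp(i*t)) = exp(i*(s-t)), and sums of them are collapsed using the identity that for every m > 1 the m distinct m-th roots of unity sum to 0, e.g. 1 + exp(2*I*pi/3) + exp(-2*I*pi/3) = 0.)
Dimension check: dim(rho) = sum (mult * dim) = 1*1 + 0*1 + 3*1 = 4 = chi_rho(e) = 4.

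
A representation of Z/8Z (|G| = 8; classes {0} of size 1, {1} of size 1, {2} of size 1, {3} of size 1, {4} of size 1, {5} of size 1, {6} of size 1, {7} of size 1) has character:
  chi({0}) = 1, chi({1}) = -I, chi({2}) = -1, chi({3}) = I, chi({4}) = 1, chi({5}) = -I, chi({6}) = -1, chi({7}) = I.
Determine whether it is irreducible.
Irreducible: <chi, chi> = 1.

Reasoning: <chi, chi> = (1/|G|) sum_C |C| * |chi(C)|^2 = (1/8)[1*|1|^2 + 1*|-I|^2 + 1*|-1|^2 + 1*|I|^2 + 1*|1|^2 + 1*|-I|^2 + 1*|-1|^2 + 1*|I|^2]
  = (1/8)[(1) + (1) + (1) + (1) + (1) + (1) + (1) + (1)] = 8/8 = 1.
(Exp terms are combined using exp(i*s)*conj(exp(i*t)) = exp(i*(s-t)), and sums of them are collapsed using the identity that for every m > 1 the m distinct m-th roots of unity sum to 0, e.g. 1 + exp(2*I*pi/3) + exp(-2*I*pi/3) = 0.)
A character is irreducible iff <chi, chi> = 1, so this representation is irreducible.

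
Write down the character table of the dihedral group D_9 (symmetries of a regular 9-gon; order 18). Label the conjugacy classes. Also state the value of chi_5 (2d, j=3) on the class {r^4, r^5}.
Conjugacy classes: {e} of size 1, {r^1, r^8} of size 2, {r^2, r^7} of size 2, {r^3, r^6} of size 2, {r^4, r^5} of size 2, {s, sr, ..., sr^8} of size 9.
Character table:
  irrep \ class              {e} (size 1)  {r^1, r^8} (size 2)  {r^2, r^7} (size 2)  {r^3, r^6} (size 2)  {r^4, r^5} (size 2)  {s, sr, ..., sr^8} (size 9)
  chi_1 (triv)               1             1                    1                    1                    1                    1                          
  chi_2 (sign: r->1, s->-1)  1             1                    1                    1                    1                    -1                         
  chi_3 (2d, j=1)            2             2*cos(2*pi/9)        2*cos(4*pi/9)        -1                   -2*cos(pi/9)         0                          
  chi_4 (2d, j=2)            2             2*cos(4*pi/9)        -2*cos(pi/9)         -1                   2*cos(2*pi/9)        0                          
  chi_5 (2d, j=3)            2             -1                   -1                   2                    -1                   0                          
  chi_6 (2d, j=4)            2             -2*cos(pi/9)         2*cos(2*pi/9)        -1                   2*cos(4*pi/9)        0                          

Spot check: chi_5 (2d, j=3) on {r^4, r^5} = -1.

Reasoning: D_9 has order 2*9 = 18 with 6 conjugacy classes, hence 6 irreducibles. Sum of squared dims 1 + 1 + 4 + 4 + 4 + 4 = 18 = |G|. Linear characters come from the abelianisation; the 2-dimensional irreps have character r^k -> 2*cos(2*pi*j*k/9), reflections -> 0.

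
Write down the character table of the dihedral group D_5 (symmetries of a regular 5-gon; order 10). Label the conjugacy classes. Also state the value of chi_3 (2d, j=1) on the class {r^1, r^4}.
Conjugacy classes: {e} of size 1, {r^1, r^4} of size 2, {r^2, r^3} of size 2, {s, sr, ..., sr^4} of size 5.
Character table:
  irrep \ class              {e} (size 1)  {r^1, r^4} (size 2)  {r^2, r^3} (size 2)  {s, sr, ..., sr^4} (size 5)
  chi_1 (triv)               1             1                    1                    1                          
  chi_2 (sign: r->1, s->-1)  1             1                    1                    -1                         
  chi_3 (2d, j=1)            2             -1/2 + sqrt(5)/2     -sqrt(5)/2 - 1/2     0                          
  chi_4 (2d, j=2)            2             -sqrt(5)/2 - 1/2     -1/2 + sqrt(5)/2     0                          

Spot check: chi_3 (2d, j=1) on {r^1, r^4} = -1/2 + sqrt(5)/2.

Solution. D_5 has order 2*5 = 10 with 4 conjugacy classes, hence 4 irreducibles. Sum of squared dims 1 + 1 + 4 + 4 = 10 = |G|. Linear characters come from the abelianisation; the 2-dimensional irreps have character r^k -> 2*cos(2*pi*j*k/5), reflections -> 0.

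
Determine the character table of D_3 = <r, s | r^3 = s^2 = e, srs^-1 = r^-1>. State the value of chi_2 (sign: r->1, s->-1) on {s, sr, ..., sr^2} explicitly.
Conjugacy classes: {e} of size 1, {r^1, r^2} of size 2, {s, sr, ..., sr^2} of size 3.
Character table:
  irrep \ class              {e} (size 1)  {r^1, r^2} (size 2)  {s, sr, ..., sr^2} (size 3)
  chi_1 (triv)               1             1                    1                          
  chi_2 (sign: r->1, s->-1)  1             1                    -1                         
  chi_3 (2d, j=1)            2             -1                   0                          

Spot check: chi_2 (sign: r->1, s->-1) on {s, sr, ..., sr^2} = -1.

Derivation: D_3 has order 2*3 = 6 with 3 conjugacy classes, hence 3 irreducibles. Sum of squared dims 1 + 1 + 4 = 6 = |G|. Linear characters come from the abelianisation; the 2-dimensional irreps have character r^k -> 2*cos(2*pi*j*k/3), reflections -> 0.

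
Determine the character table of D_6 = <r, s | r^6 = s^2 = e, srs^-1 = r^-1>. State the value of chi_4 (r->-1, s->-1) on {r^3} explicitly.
Conjugacy classes: {e} of size 1, {r^3} of size 1, {r^1, r^5} of size 2, {r^2, r^4} of size 2, {s, sr^2, ...} of size 3, {sr, sr^3, ...} of size 3.
Character table:
  irrep \ class              {e} (size 1)  {r^3} (size 1)  {r^1, r^5} (size 2)  {r^2, r^4} (size 2)  {s, sr^2, ...} (size 3)  {sr, sr^3, ...} (size 3)
  chi_1 (triv)               1             1               1                    1                    1                        1                       
  chi_2 (sign: r->1, s->-1)  1             1               1                    1                    -1                       -1                      
  chi_3 (r->-1, s->1)        1             -1              -1                   1                    1                        -1                      
  chi_4 (r->-1, s->-1)       1             -1              -1                   1                    -1                       1                       
  chi_5 (2d, j=1)            2             -2              1                    -1                   0                        0                       
  chi_6 (2d, j=2)            2             2               -1                   -1                   0                        0                       

Spot check: chi_4 (r->-1, s->-1) on {r^3} = -1.

Solution. D_6 has order 2*6 = 12 with 6 conjugacy classes, hence 6 irreducibles. Sum of squared dims 1 + 1 + 1 + 1 + 4 + 4 = 12 = |G|. Linear characters come from the abelianisation; the 2-dimensional irreps have character r^k -> 2*cos(2*pi*j*k/6), reflections -> 0.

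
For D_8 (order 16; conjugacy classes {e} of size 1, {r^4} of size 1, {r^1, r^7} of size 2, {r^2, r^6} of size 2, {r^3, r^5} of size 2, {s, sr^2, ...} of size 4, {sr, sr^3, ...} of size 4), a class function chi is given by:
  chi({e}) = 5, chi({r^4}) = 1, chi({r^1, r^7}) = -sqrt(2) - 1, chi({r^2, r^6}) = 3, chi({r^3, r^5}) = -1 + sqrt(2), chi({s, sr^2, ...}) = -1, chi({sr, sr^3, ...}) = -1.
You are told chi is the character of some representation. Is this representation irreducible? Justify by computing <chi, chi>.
Not irreducible (reducible): <chi, chi> = 4 > 1.

<chi, chi> = (1/|G|) sum_C |C| * |chi(C)|^2 = (1/16)[1*|5|^2 + 1*|1|^2 + 2*|-sqrt(2) - 1|^2 + 2*|3|^2 + 2*|-1 + sqrt(2)|^2 + 4*|-1|^2 + 4*|-1|^2]
  = (1/16)[(25) + (1) + (4*sqrt(2) + 6) + (18) + (6 - 4*sqrt(2)) + (4) + (4)] = 64/16 = 4.
A character is irreducible iff <chi, chi> = 1, so this representation is reducible.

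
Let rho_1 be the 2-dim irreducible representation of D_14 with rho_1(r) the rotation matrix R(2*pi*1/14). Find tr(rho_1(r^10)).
chi_{rho_1}(r^10) = 2*cos(2*pi*1*10/14) = -2*cos(3*pi/7)

Solution. rho_1(r^10) is rotation by angle 2*pi*1*10/14, whose trace is 2*cos(2*pi*1*10/14) = -2*cos(3*pi/7).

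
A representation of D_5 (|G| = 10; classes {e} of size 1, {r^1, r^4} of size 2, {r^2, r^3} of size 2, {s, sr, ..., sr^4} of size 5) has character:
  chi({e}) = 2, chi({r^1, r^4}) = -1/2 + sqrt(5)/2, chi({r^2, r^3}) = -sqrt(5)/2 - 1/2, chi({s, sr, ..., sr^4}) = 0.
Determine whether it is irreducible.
Irreducible: <chi, chi> = 1.

<chi, chi> = (1/|G|) sum_C |C| * |chi(C)|^2 = (1/10)[1*|2|^2 + 2*|-1/2 + sqrt(5)/2|^2 + 2*|-sqrt(5)/2 - 1/2|^2 + 5*|0|^2]
  = (1/10)[(4) + (3 - sqrt(5)) + (sqrt(5) + 3) + (0)] = 10/10 = 1.
A character is irreducible iff <chi, chi> = 1, so this representation is irreducible.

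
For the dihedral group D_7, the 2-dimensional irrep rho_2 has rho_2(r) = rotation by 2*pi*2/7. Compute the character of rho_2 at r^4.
chi_{rho_2}(r^4) = 2*cos(2*pi*2*4/7) = 2*cos(16*pi/7)

Proof sketch: rho_2(r^4) is rotation by angle 2*pi*2*4/7, whose trace is 2*cos(2*pi*2*4/7) = 2*cos(16*pi/7).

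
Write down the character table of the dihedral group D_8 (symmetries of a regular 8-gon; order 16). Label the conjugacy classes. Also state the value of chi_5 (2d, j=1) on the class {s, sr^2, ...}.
Conjugacy classes: {e} of size 1, {r^4} of size 1, {r^1, r^7} of size 2, {r^2, r^6} of size 2, {r^3, r^5} of size 2, {s, sr^2, ...} of size 4, {sr, sr^3, ...} of size 4.
Character table:
  irrep \ class              {e} (size 1)  {r^4} (size 1)  {r^1, r^7} (size 2)  {r^2, r^6} (size 2)  {r^3, r^5} (size 2)  {s, sr^2, ...} (size 4)  {sr, sr^3, ...} (size 4)
  chi_1 (triv)               1             1               1                    1                    1                    1                        1                       
  chi_2 (sign: r->1, s->-1)  1             1               1                    1                    1                    -1                       -1                      
  chi_3 (r->-1, s->1)        1             1               -1                   1                    -1                   1                        -1                      
  chi_4 (r->-1, s->-1)       1             1               -1                   1                    -1                   -1                       1                       
  chi_5 (2d, j=1)            2             -2              sqrt(2)              0                    -sqrt(2)             0                        0                       
  chi_6 (2d, j=2)            2             2               0                    -2                   0                    0                        0                       
  chi_7 (2d, j=3)            2             -2              -sqrt(2)             0                    sqrt(2)              0                        0                       

Spot check: chi_5 (2d, j=1) on {s, sr^2, ...} = 0.

Why: D_8 has order 2*8 = 16 with 7 conjugacy classes, hence 7 irreducibles. Sum of squared dims 1 + 1 + 1 + 1 + 4 + 4 + 4 = 16 = |G|. Linear characters come from the abelianisation; the 2-dimensional irreps have character r^k -> 2*cos(2*pi*j*k/8), reflections -> 0.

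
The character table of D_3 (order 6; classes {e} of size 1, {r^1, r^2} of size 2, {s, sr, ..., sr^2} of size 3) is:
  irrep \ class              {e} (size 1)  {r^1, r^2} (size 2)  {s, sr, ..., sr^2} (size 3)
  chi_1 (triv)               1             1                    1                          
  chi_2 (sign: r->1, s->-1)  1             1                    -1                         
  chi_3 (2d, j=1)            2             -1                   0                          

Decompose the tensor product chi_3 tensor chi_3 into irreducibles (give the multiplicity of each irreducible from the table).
chi_3 tensor chi_3 = chi_1 + chi_2 + chi_3 (all other irreducibles have multiplicity 0).

Derivation: The character of a tensor product is the pointwise product (chi_3 * chi_3)(C) = chi_3(C) * chi_3(C):
  {e}: (2)*(2), {r^1, r^2}: (-1)*(-1), {s, sr, ..., sr^2}: (0)*(0)
so (chi_3 * chi_3) takes values
  {e} -> 4, {r^1, r^2} -> 1, {s, sr, ..., sr^2} -> 0.
Now take the inner product of this character with each irreducible chi from the table, <chi_3*chi_3, chi> = (1/6) sum_C |C| (chi_3*chi_3)(C) conj(chi(C)):
  <chi_3*chi_3, chi_1> = (1/6)[1*(4)*conj(1) + 2*(1)*conj(1) + 3*(0)*conj(1)]
      = (1/6)[(4) + (2) + (0)] = 6/6 = 1
  <chi_3*chi_3, chi_2> = (1/6)[1*(4)*conj(1) + 2*(1)*conj(1) + 3*(0)*conj(-1)]
      = (1/6)[(4) + (2) + (0)] = 6/6 = 1
  <chi_3*chi_3, chi_3> = (1/6)[1*(4)*conj(2) + 2*(1)*conj(-1) + 3*(0)*conj(0)]
      = (1/6)[(8) + (-2) + (0)] = 6/6 = 1
Hence the multiplicities are chi_1: 1, chi_2: 1, chi_3: 1. Dimension check: dim(chi_3)*dim(chi_3) = 2*2 = 4 and sum (mult * dim) = 1*1 + 1*1 + 1*2 = 4.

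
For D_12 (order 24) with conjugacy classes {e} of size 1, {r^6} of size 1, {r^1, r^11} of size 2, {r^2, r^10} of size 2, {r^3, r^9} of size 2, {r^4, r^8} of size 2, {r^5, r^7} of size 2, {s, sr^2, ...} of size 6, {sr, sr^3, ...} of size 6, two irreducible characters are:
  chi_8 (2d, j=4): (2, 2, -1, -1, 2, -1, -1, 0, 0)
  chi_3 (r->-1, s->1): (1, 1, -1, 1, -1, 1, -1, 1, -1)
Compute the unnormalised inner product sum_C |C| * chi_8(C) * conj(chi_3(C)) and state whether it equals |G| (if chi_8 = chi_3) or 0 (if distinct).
Sum = 0; so <chi_8, chi_3> = 0 (distinct irreducibles are orthogonal).

Proof sketch: Compute term by term over conjugacy classes (|C| * chi_8(C) * conj(chi_3(C))):
  1*(2)*conj(1) + 1*(2)*conj(1) + 2*(-1)*conj(-1) + 2*(-1)*conj(1) + 2*(2)*conj(-1) + 2*(-1)*conj(1) + 2*(-1)*conj(-1) + 6*(0)*conj(1) + 6*(0)*conj(-1)
  = (2) + (2) + (2) + (-2) + (-4) + (-2) + (2) + (0) + (0)
  = 0.
Dividing by |G| = 24 gives 0/24 = 0, matching the row-orthogonality relation <chi_8, chi_3> = [chi_8 = chi_3].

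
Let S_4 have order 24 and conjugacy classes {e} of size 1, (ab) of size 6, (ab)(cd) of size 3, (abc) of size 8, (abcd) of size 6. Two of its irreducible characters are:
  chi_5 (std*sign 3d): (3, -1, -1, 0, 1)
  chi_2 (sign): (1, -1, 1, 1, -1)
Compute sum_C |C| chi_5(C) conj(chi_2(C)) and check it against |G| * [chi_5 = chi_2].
Sum = 0; so <chi_5, chi_2> = 0 (distinct irreducibles are orthogonal).

Derivation: Compute term by term over conjugacy classes (|C| * chi_5(C) * conj(chi_2(C))):
  1*(3)*conj(1) + 6*(-1)*conj(-1) + 3*(-1)*conj(1) + 8*(0)*conj(1) + 6*(1)*conj(-1)
  = (3) + (6) + (-3) + (0) + (-6)
  = 0.
Dividing by |G| = 24 gives 0/24 = 0, matching the row-orthogonality relation <chi_5, chi_2> = [chi_5 = chi_2].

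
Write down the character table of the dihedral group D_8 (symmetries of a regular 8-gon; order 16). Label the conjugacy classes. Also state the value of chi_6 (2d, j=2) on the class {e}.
Conjugacy classes: {e} of size 1, {r^4} of size 1, {r^1, r^7} of size 2, {r^2, r^6} of size 2, {r^3, r^5} of size 2, {s, sr^2, ...} of size 4, {sr, sr^3, ...} of size 4.
Character table:
  irrep \ class              {e} (size 1)  {r^4} (size 1)  {r^1, r^7} (size 2)  {r^2, r^6} (size 2)  {r^3, r^5} (size 2)  {s, sr^2, ...} (size 4)  {sr, sr^3, ...} (size 4)
  chi_1 (triv)               1             1               1                    1                    1                    1                        1                       
  chi_2 (sign: r->1, s->-1)  1             1               1                    1                    1                    -1                       -1                      
  chi_3 (r->-1, s->1)        1             1               -1                   1                    -1                   1                        -1                      
  chi_4 (r->-1, s->-1)       1             1               -1                   1                    -1                   -1                       1                       
  chi_5 (2d, j=1)            2             -2              sqrt(2)              0                    -sqrt(2)             0                        0                       
  chi_6 (2d, j=2)            2             2               0                    -2                   0                    0                        0                       
  chi_7 (2d, j=3)            2             -2              -sqrt(2)             0                    sqrt(2)              0                        0                       

Spot check: chi_6 (2d, j=2) on {e} = 2.

Explanation: D_8 has order 2*8 = 16 with 7 conjugacy classes, hence 7 irreducibles. Sum of squared dims 1 + 1 + 1 + 1 + 4 + 4 + 4 = 16 = |G|. Linear characters come from the abelianisation; the 2-dimensional irreps have character r^k -> 2*cos(2*pi*j*k/8), reflections -> 0.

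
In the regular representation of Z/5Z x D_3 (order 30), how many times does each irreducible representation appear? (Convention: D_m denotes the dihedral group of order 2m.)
Each irreducible V_i of dimension d_i appears with multiplicity d_i, i.e. rho_reg = (direct sum over all irreducibles V_i) d_i V_i. The irreducible dimensions for Z/5Z x D_3 are 1, 1, 1, 1, 1, 1, 1, 1, 1, 1, 2, 2, 2, 2, 2: 10 irreducibles of dimension 1, each with multiplicity 1; 5 irreducibles of dimension 2, each with multiplicity 2. Total dimension 10*1*1 + 5*2*2 = 30 = |G|.

Details: General theorem: in the regular representation of a finite group G, each irreducible appears with multiplicity equal to its dimension. Check: dim(rho_reg) = sum d_i^2 = 1 + 1 + 1 + 1 + 1 + 1 + 1 + 1 + 1 + 1 + 4 + 4 + 4 + 4 + 4 = 30 = |G|.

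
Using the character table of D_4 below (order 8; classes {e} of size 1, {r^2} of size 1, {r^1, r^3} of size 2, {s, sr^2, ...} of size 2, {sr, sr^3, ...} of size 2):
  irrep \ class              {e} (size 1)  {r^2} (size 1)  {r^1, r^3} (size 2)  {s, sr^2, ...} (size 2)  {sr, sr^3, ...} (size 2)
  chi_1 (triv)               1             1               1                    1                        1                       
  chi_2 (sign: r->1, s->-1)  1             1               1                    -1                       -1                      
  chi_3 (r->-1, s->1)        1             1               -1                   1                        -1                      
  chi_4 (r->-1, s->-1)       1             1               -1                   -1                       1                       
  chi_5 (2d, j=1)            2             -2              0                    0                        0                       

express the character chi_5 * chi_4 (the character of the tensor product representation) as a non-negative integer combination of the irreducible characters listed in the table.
chi_5 tensor chi_4 = chi_5 (all other irreducibles have multiplicity 0).

Argument: The character of a tensor product is the pointwise product (chi_5 * chi_4)(C) = chi_5(C) * chi_4(C):
  {e}: (2)*(1), {r^2}: (-2)*(1), {r^1, r^3}: (0)*(-1), {s, sr^2, ...}: (0)*(-1), {sr, sr^3, ...}: (0)*(1)
so (chi_5 * chi_4) takes values
  {e} -> 2, {r^2} -> -2, {r^1, r^3} -> 0, {s, sr^2, ...} -> 0, {sr, sr^3, ...} -> 0.
Now take the inner product of this character with each irreducible chi from the table, <chi_5*chi_4, chi> = (1/8) sum_C |C| (chi_5*chi_4)(C) conj(chi(C)):
  <chi_5*chi_4, chi_1> = (1/8)[1*(2)*conj(1) + 1*(-2)*conj(1) + 2*(0)*conj(1) + 2*(0)*conj(1) + 2*(0)*conj(1)]
      = (1/8)[(2) + (-2) + (0) + (0) + (0)] = 0/8 = 0
  <chi_5*chi_4, chi_2> = (1/8)[1*(2)*conj(1) + 1*(-2)*conj(1) + 2*(0)*conj(1) + 2*(0)*conj(-1) + 2*(0)*conj(-1)]
      = (1/8)[(2) + (-2) + (0) + (0) + (0)] = 0/8 = 0
  <chi_5*chi_4, chi_3> = (1/8)[1*(2)*conj(1) + 1*(-2)*conj(1) + 2*(0)*conj(-1) + 2*(0)*conj(1) + 2*(0)*conj(-1)]
      = (1/8)[(2) + (-2) + (0) + (0) + (0)] = 0/8 = 0
  <chi_5*chi_4, chi_4> = (1/8)[1*(2)*conj(1) + 1*(-2)*conj(1) + 2*(0)*conj(-1) + 2*(0)*conj(-1) + 2*(0)*conj(1)]
      = (1/8)[(2) + (-2) + (0) + (0) + (0)] = 0/8 = 0
  <chi_5*chi_4, chi_5> = (1/8)[1*(2)*conj(2) + 1*(-2)*conj(-2) + 2*(0)*conj(0) + 2*(0)*conj(0) + 2*(0)*conj(0)]
      = (1/8)[(4) + (4) + (0) + (0) + (0)] = 8/8 = 1
Hence the multiplicities are chi_5: 1. Dimension check: dim(chi_5)*dim(chi_4) = 2*1 = 2 and sum (mult * dim) = 1*2 = 2.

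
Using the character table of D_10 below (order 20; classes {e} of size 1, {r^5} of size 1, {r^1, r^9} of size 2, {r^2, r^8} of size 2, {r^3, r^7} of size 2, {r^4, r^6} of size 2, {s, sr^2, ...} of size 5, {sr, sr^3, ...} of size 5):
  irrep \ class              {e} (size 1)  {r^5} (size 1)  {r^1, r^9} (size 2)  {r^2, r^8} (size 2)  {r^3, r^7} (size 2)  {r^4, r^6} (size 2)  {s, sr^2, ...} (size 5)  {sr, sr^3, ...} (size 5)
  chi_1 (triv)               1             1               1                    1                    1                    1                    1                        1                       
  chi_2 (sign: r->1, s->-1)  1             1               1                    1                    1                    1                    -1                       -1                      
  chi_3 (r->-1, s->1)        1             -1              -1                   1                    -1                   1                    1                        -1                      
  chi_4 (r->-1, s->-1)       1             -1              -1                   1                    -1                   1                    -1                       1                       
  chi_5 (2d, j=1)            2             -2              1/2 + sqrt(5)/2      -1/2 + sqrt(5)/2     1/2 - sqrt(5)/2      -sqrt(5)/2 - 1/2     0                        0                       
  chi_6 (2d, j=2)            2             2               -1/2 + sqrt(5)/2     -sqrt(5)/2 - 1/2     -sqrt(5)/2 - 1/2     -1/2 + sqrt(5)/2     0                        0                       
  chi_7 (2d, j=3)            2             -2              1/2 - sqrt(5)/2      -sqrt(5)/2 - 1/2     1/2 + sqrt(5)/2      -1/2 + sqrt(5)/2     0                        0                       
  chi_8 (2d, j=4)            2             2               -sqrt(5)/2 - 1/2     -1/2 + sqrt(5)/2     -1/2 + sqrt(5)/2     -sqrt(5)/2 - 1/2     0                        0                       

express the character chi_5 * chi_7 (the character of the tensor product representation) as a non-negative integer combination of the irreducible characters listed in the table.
chi_5 tensor chi_7 = chi_6 + chi_8 (all other irreducibles have multiplicity 0).

Solution. The character of a tensor product is the pointwise product (chi_5 * chi_7)(C) = chi_5(C) * chi_7(C):
  {e}: (2)*(2), {r^5}: (-2)*(-2), {r^1, r^9}: (1/2 + sqrt(5)/2)*(1/2 - sqrt(5)/2), {r^2, r^8}: (-1/2 + sqrt(5)/2)*(-sqrt(5)/2 - 1/2), {r^3, r^7}: (1/2 - sqrt(5)/2)*(1/2 + sqrt(5)/2), {r^4, r^6}: (-sqrt(5)/2 - 1/2)*(-1/2 + sqrt(5)/2), {s, sr^2, ...}: (0)*(0), {sr, sr^3, ...}: (0)*(0)
so (chi_5 * chi_7) takes values
  {e} -> 4, {r^5} -> 4, {r^1, r^9} -> -1, {r^2, r^8} -> -1, {r^3, r^7} -> -1, {r^4, r^6} -> -1, {s, sr^2, ...} -> 0, {sr, sr^3, ...} -> 0.
Now take the inner product of this character with each irreducible chi from the table, <chi_5*chi_7, chi> = (1/20) sum_C |C| (chi_5*chi_7)(C) conj(chi(C)):
  <chi_5*chi_7, chi_1> = (1/20)[1*(4)*conj(1) + 1*(4)*conj(1) + 2*(-1)*conj(1) + 2*(-1)*conj(1) + 2*(-1)*conj(1) + 2*(-1)*conj(1) + 5*(0)*conj(1) + 5*(0)*conj(1)]
      = (1/20)[(4) + (4) + (-2) + (-2) + (-2) + (-2) + (0) + (0)] = 0/20 = 0
  <chi_5*chi_7, chi_2> = (1/20)[1*(4)*conj(1) + 1*(4)*conj(1) + 2*(-1)*conj(1) + 2*(-1)*conj(1) + 2*(-1)*conj(1) + 2*(-1)*conj(1) + 5*(0)*conj(-1) + 5*(0)*conj(-1)]
      = (1/20)[(4) + (4) + (-2) + (-2) + (-2) + (-2) + (0) + (0)] = 0/20 = 0
  <chi_5*chi_7, chi_3> = (1/20)[1*(4)*conj(1) + 1*(4)*conj(-1) + 2*(-1)*conj(-1) + 2*(-1)*conj(1) + 2*(-1)*conj(-1) + 2*(-1)*conj(1) + 5*(0)*conj(1) + 5*(0)*conj(-1)]
      = (1/20)[(4) + (-4) + (2) + (-2) + (2) + (-2) + (0) + (0)] = 0/20 = 0
  <chi_5*chi_7, chi_4> = (1/20)[1*(4)*conj(1) + 1*(4)*conj(-1) + 2*(-1)*conj(-1) + 2*(-1)*conj(1) + 2*(-1)*conj(-1) + 2*(-1)*conj(1) + 5*(0)*conj(-1) + 5*(0)*conj(1)]
      = (1/20)[(4) + (-4) + (2) + (-2) + (2) + (-2) + (0) + (0)] = 0/20 = 0
  <chi_5*chi_7, chi_5> = (1/20)[1*(4)*conj(2) + 1*(4)*conj(-2) + 2*(-1)*conj(1/2 + sqrt(5)/2) + 2*(-1)*conj(-1/2 + sqrt(5)/2) + 2*(-1)*conj(1/2 - sqrt(5)/2) + 2*(-1)*conj(-sqrt(5)/2 - 1/2) + 5*(0)*conj(0) + 5*(0)*conj(0)]
      = (1/20)[(8) + (-8) + (-sqrt(5) - 1) + (1 - sqrt(5)) + (-1 + sqrt(5)) + (1 + sqrt(5)) + (0) + (0)] = 0/20 = 0
  <chi_5*chi_7, chi_6> = (1/20)[1*(4)*conj(2) + 1*(4)*conj(2) + 2*(-1)*conj(-1/2 + sqrt(5)/2) + 2*(-1)*conj(-sqrt(5)/2 - 1/2) + 2*(-1)*conj(-sqrt(5)/2 - 1/2) + 2*(-1)*conj(-1/2 + sqrt(5)/2) + 5*(0)*conj(0) + 5*(0)*conj(0)]
      = (1/20)[(8) + (8) + (1 - sqrt(5)) + (1 + sqrt(5)) + (1 + sqrt(5)) + (1 - sqrt(5)) + (0) + (0)] = 20/20 = 1
  <chi_5*chi_7, chi_7> = (1/20)[1*(4)*conj(2) + 1*(4)*conj(-2) + 2*(-1)*conj(1/2 - sqrt(5)/2) + 2*(-1)*conj(-sqrt(5)/2 - 1/2) + 2*(-1)*conj(1/2 + sqrt(5)/2) + 2*(-1)*conj(-1/2 + sqrt(5)/2) + 5*(0)*conj(0) + 5*(0)*conj(0)]
      = (1/20)[(8) + (-8) + (-1 + sqrt(5)) + (1 + sqrt(5)) + (-sqrt(5) - 1) + (1 - sqrt(5)) + (0) + (0)] = 0/20 = 0
  <chi_5*chi_7, chi_8> = (1/20)[1*(4)*conj(2) + 1*(4)*conj(2) + 2*(-1)*conj(-sqrt(5)/2 - 1/2) + 2*(-1)*conj(-1/2 + sqrt(5)/2) + 2*(-1)*conj(-1/2 + sqrt(5)/2) + 2*(-1)*conj(-sqrt(5)/2 - 1/2) + 5*(0)*conj(0) + 5*(0)*conj(0)]
      = (1/20)[(8) + (8) + (1 + sqrt(5)) + (1 - sqrt(5)) + (1 - sqrt(5)) + (1 + sqrt(5)) + (0) + (0)] = 20/20 = 1
Hence the multiplicities are chi_6: 1, chi_8: 1. Dimension check: dim(chi_5)*dim(chi_7) = 2*2 = 4 and sum (mult * dim) = 1*2 + 1*2 = 4.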